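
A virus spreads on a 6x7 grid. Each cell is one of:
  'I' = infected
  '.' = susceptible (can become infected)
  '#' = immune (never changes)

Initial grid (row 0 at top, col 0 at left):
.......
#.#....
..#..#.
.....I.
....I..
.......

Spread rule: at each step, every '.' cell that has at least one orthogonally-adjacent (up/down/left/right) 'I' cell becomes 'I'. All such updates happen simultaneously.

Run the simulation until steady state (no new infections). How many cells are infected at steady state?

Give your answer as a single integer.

Answer: 38

Derivation:
Step 0 (initial): 2 infected
Step 1: +5 new -> 7 infected
Step 2: +7 new -> 14 infected
Step 3: +7 new -> 21 infected
Step 4: +7 new -> 28 infected
Step 5: +5 new -> 33 infected
Step 6: +3 new -> 36 infected
Step 7: +1 new -> 37 infected
Step 8: +1 new -> 38 infected
Step 9: +0 new -> 38 infected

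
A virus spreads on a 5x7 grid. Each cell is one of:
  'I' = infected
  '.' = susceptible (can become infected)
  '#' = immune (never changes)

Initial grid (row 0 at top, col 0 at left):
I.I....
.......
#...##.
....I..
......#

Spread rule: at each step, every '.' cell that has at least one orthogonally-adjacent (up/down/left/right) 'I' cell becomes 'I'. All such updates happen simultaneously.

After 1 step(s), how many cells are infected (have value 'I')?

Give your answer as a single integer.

Step 0 (initial): 3 infected
Step 1: +7 new -> 10 infected

Answer: 10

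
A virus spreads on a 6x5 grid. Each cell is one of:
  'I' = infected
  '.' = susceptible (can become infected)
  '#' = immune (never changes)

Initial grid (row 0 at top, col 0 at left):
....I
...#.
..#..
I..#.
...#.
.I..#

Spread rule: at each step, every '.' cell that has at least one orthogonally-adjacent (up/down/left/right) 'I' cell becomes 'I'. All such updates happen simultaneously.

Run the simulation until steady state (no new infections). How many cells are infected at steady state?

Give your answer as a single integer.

Step 0 (initial): 3 infected
Step 1: +8 new -> 11 infected
Step 2: +7 new -> 18 infected
Step 3: +6 new -> 24 infected
Step 4: +1 new -> 25 infected
Step 5: +0 new -> 25 infected

Answer: 25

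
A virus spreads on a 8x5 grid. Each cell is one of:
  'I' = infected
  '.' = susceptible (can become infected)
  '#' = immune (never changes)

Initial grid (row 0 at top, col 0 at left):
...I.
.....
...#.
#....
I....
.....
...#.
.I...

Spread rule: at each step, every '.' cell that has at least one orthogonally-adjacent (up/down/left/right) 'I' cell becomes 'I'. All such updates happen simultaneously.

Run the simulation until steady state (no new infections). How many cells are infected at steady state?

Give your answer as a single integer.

Answer: 37

Derivation:
Step 0 (initial): 3 infected
Step 1: +8 new -> 11 infected
Step 2: +9 new -> 20 infected
Step 3: +9 new -> 29 infected
Step 4: +7 new -> 36 infected
Step 5: +1 new -> 37 infected
Step 6: +0 new -> 37 infected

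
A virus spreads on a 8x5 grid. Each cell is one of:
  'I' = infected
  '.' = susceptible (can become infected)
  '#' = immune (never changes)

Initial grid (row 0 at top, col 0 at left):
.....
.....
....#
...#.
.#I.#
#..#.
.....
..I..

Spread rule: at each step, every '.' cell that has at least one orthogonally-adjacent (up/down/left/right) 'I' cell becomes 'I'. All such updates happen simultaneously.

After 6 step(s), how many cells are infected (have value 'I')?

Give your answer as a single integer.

Answer: 33

Derivation:
Step 0 (initial): 2 infected
Step 1: +6 new -> 8 infected
Step 2: +7 new -> 15 infected
Step 3: +6 new -> 21 infected
Step 4: +6 new -> 27 infected
Step 5: +4 new -> 31 infected
Step 6: +2 new -> 33 infected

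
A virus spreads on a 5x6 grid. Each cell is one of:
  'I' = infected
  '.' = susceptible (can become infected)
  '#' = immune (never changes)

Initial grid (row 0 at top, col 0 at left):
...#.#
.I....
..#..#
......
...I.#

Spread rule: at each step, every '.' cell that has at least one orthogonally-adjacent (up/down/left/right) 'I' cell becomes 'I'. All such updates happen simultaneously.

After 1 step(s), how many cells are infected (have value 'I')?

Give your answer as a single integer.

Step 0 (initial): 2 infected
Step 1: +7 new -> 9 infected

Answer: 9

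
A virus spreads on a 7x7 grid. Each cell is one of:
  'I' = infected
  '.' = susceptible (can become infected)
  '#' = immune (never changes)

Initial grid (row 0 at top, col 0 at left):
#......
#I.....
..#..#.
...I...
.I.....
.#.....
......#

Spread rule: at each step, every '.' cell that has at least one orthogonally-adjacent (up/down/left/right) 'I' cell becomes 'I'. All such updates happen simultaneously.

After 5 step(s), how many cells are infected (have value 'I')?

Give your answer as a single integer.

Step 0 (initial): 3 infected
Step 1: +10 new -> 13 infected
Step 2: +10 new -> 23 infected
Step 3: +8 new -> 31 infected
Step 4: +7 new -> 38 infected
Step 5: +4 new -> 42 infected

Answer: 42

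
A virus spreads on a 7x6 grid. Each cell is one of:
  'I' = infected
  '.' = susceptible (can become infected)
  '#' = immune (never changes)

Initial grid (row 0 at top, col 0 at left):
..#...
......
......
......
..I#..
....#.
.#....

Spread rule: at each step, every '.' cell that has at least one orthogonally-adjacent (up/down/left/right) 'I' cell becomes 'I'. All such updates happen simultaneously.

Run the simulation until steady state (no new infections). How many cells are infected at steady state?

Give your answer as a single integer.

Answer: 38

Derivation:
Step 0 (initial): 1 infected
Step 1: +3 new -> 4 infected
Step 2: +7 new -> 11 infected
Step 3: +7 new -> 18 infected
Step 4: +8 new -> 26 infected
Step 5: +7 new -> 33 infected
Step 6: +4 new -> 37 infected
Step 7: +1 new -> 38 infected
Step 8: +0 new -> 38 infected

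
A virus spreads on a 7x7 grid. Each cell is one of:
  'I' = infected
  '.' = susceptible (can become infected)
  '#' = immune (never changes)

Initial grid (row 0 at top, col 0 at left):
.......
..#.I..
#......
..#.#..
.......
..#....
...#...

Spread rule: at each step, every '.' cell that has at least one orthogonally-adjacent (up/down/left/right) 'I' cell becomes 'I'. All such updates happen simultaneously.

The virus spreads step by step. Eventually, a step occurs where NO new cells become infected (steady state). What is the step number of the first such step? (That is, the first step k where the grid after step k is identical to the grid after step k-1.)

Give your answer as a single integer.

Step 0 (initial): 1 infected
Step 1: +4 new -> 5 infected
Step 2: +5 new -> 10 infected
Step 3: +6 new -> 16 infected
Step 4: +5 new -> 21 infected
Step 5: +8 new -> 29 infected
Step 6: +6 new -> 35 infected
Step 7: +4 new -> 39 infected
Step 8: +2 new -> 41 infected
Step 9: +2 new -> 43 infected
Step 10: +0 new -> 43 infected

Answer: 10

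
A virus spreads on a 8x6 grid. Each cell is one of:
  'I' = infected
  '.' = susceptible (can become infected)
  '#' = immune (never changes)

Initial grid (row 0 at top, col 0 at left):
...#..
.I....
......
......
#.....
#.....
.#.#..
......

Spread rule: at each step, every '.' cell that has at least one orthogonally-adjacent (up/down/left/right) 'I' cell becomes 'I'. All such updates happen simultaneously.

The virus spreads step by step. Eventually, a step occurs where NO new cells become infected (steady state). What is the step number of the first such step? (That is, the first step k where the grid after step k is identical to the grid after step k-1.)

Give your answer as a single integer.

Answer: 11

Derivation:
Step 0 (initial): 1 infected
Step 1: +4 new -> 5 infected
Step 2: +6 new -> 11 infected
Step 3: +5 new -> 16 infected
Step 4: +6 new -> 22 infected
Step 5: +5 new -> 27 infected
Step 6: +4 new -> 31 infected
Step 7: +3 new -> 34 infected
Step 8: +4 new -> 38 infected
Step 9: +3 new -> 41 infected
Step 10: +2 new -> 43 infected
Step 11: +0 new -> 43 infected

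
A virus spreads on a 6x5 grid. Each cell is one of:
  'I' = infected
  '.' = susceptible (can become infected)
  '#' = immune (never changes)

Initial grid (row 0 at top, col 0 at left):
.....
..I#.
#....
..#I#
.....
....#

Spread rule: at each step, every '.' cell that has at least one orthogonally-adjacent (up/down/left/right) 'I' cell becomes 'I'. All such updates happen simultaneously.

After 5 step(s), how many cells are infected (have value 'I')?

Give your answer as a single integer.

Step 0 (initial): 2 infected
Step 1: +5 new -> 7 infected
Step 2: +8 new -> 15 infected
Step 3: +6 new -> 21 infected
Step 4: +3 new -> 24 infected
Step 5: +1 new -> 25 infected

Answer: 25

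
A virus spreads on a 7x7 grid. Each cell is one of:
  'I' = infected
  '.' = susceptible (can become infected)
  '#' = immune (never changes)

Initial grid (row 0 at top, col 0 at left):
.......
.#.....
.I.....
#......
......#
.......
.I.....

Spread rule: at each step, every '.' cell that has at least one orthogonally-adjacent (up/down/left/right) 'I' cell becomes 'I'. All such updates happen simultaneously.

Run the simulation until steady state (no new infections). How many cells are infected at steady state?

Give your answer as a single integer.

Step 0 (initial): 2 infected
Step 1: +6 new -> 8 infected
Step 2: +8 new -> 16 infected
Step 3: +9 new -> 25 infected
Step 4: +8 new -> 33 infected
Step 5: +7 new -> 40 infected
Step 6: +5 new -> 45 infected
Step 7: +1 new -> 46 infected
Step 8: +0 new -> 46 infected

Answer: 46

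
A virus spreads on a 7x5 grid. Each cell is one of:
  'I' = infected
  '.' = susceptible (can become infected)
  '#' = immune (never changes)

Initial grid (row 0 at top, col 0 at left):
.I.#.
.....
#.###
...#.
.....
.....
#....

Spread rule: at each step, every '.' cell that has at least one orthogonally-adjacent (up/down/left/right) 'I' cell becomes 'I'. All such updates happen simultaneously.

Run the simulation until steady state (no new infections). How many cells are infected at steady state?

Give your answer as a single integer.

Answer: 28

Derivation:
Step 0 (initial): 1 infected
Step 1: +3 new -> 4 infected
Step 2: +3 new -> 7 infected
Step 3: +2 new -> 9 infected
Step 4: +4 new -> 13 infected
Step 5: +4 new -> 17 infected
Step 6: +4 new -> 21 infected
Step 7: +3 new -> 24 infected
Step 8: +3 new -> 27 infected
Step 9: +1 new -> 28 infected
Step 10: +0 new -> 28 infected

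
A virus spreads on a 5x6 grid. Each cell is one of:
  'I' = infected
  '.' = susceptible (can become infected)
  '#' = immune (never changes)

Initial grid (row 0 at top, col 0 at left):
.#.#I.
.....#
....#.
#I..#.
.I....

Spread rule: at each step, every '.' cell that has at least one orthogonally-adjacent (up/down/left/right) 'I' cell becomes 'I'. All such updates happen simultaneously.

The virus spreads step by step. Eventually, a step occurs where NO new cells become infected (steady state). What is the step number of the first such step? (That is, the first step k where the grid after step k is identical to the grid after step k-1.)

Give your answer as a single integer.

Step 0 (initial): 3 infected
Step 1: +6 new -> 9 infected
Step 2: +6 new -> 15 infected
Step 3: +4 new -> 19 infected
Step 4: +3 new -> 22 infected
Step 5: +1 new -> 23 infected
Step 6: +1 new -> 24 infected
Step 7: +0 new -> 24 infected

Answer: 7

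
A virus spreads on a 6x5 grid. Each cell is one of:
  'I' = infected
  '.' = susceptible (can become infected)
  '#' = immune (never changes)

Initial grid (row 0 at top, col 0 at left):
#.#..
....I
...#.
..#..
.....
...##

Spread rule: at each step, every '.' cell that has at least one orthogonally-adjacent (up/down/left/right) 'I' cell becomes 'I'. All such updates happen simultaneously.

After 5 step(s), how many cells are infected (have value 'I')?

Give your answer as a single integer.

Step 0 (initial): 1 infected
Step 1: +3 new -> 4 infected
Step 2: +3 new -> 7 infected
Step 3: +4 new -> 11 infected
Step 4: +4 new -> 15 infected
Step 5: +3 new -> 18 infected

Answer: 18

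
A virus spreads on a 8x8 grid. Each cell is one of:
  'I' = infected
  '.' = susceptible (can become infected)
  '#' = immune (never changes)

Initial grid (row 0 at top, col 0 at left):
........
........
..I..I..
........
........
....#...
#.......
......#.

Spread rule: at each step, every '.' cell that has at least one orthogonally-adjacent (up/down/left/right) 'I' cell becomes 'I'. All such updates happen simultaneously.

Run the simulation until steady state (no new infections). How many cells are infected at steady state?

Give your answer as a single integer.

Step 0 (initial): 2 infected
Step 1: +8 new -> 10 infected
Step 2: +14 new -> 24 infected
Step 3: +14 new -> 38 infected
Step 4: +9 new -> 47 infected
Step 5: +8 new -> 55 infected
Step 6: +4 new -> 59 infected
Step 7: +2 new -> 61 infected
Step 8: +0 new -> 61 infected

Answer: 61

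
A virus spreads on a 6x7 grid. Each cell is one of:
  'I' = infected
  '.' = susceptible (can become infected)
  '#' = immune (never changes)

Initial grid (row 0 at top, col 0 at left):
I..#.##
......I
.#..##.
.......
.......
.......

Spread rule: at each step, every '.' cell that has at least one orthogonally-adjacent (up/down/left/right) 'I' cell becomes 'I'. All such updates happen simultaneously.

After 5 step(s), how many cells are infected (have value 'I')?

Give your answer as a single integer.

Step 0 (initial): 2 infected
Step 1: +4 new -> 6 infected
Step 2: +5 new -> 11 infected
Step 3: +6 new -> 17 infected
Step 4: +7 new -> 24 infected
Step 5: +6 new -> 30 infected

Answer: 30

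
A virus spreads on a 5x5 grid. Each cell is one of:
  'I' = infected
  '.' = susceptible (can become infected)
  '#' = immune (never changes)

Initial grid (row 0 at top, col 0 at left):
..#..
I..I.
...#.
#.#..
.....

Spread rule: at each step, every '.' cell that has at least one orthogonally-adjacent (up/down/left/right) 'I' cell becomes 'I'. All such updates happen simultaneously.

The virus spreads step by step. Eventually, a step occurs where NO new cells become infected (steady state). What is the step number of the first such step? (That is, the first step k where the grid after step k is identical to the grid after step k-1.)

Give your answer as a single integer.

Answer: 6

Derivation:
Step 0 (initial): 2 infected
Step 1: +6 new -> 8 infected
Step 2: +5 new -> 13 infected
Step 3: +2 new -> 15 infected
Step 4: +3 new -> 18 infected
Step 5: +3 new -> 21 infected
Step 6: +0 new -> 21 infected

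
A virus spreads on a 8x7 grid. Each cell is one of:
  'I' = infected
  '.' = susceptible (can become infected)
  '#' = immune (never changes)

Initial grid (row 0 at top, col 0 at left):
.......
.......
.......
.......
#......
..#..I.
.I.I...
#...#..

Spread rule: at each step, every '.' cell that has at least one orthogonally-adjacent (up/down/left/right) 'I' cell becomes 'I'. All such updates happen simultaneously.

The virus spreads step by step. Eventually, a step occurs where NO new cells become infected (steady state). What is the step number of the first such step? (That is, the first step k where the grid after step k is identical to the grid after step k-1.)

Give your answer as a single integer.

Step 0 (initial): 3 infected
Step 1: +11 new -> 14 infected
Step 2: +9 new -> 23 infected
Step 3: +7 new -> 30 infected
Step 4: +7 new -> 37 infected
Step 5: +7 new -> 44 infected
Step 6: +6 new -> 50 infected
Step 7: +2 new -> 52 infected
Step 8: +0 new -> 52 infected

Answer: 8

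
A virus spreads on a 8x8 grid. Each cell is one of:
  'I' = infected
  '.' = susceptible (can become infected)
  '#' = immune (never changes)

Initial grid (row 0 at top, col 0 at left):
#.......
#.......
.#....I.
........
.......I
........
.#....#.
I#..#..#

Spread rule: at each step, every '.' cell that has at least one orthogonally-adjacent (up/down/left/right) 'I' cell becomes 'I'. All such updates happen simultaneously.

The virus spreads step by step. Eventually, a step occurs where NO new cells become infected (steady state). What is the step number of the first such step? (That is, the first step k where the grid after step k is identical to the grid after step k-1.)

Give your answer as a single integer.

Step 0 (initial): 3 infected
Step 1: +8 new -> 11 infected
Step 2: +9 new -> 20 infected
Step 3: +9 new -> 29 infected
Step 4: +10 new -> 39 infected
Step 5: +10 new -> 49 infected
Step 6: +5 new -> 54 infected
Step 7: +2 new -> 56 infected
Step 8: +0 new -> 56 infected

Answer: 8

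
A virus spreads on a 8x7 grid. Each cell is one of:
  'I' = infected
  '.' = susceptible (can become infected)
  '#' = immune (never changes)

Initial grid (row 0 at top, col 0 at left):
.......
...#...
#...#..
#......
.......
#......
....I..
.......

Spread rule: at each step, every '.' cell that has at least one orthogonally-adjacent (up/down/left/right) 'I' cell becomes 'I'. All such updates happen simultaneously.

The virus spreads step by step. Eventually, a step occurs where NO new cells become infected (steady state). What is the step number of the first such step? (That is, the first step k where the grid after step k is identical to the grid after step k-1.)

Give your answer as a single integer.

Step 0 (initial): 1 infected
Step 1: +4 new -> 5 infected
Step 2: +7 new -> 12 infected
Step 3: +8 new -> 20 infected
Step 4: +7 new -> 27 infected
Step 5: +6 new -> 33 infected
Step 6: +5 new -> 38 infected
Step 7: +5 new -> 43 infected
Step 8: +4 new -> 47 infected
Step 9: +3 new -> 50 infected
Step 10: +1 new -> 51 infected
Step 11: +0 new -> 51 infected

Answer: 11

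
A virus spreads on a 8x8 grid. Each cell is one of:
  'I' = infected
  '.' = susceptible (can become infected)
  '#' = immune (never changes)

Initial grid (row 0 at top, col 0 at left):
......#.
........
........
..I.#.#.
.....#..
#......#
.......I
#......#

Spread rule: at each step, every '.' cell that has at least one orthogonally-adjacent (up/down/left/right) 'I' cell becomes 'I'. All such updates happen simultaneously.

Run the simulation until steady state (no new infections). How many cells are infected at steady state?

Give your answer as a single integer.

Answer: 56

Derivation:
Step 0 (initial): 2 infected
Step 1: +5 new -> 7 infected
Step 2: +10 new -> 17 infected
Step 3: +14 new -> 31 infected
Step 4: +11 new -> 42 infected
Step 5: +9 new -> 51 infected
Step 6: +3 new -> 54 infected
Step 7: +1 new -> 55 infected
Step 8: +1 new -> 56 infected
Step 9: +0 new -> 56 infected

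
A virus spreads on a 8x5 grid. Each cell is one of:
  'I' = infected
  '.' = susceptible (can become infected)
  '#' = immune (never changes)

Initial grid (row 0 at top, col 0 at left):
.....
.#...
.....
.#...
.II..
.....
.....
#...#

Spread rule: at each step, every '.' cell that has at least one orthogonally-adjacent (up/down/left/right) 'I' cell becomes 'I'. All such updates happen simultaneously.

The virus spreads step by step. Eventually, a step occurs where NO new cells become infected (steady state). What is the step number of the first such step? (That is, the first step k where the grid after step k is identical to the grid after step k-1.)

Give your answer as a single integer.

Step 0 (initial): 2 infected
Step 1: +5 new -> 7 infected
Step 2: +8 new -> 15 infected
Step 3: +10 new -> 25 infected
Step 4: +6 new -> 31 infected
Step 5: +4 new -> 35 infected
Step 6: +1 new -> 36 infected
Step 7: +0 new -> 36 infected

Answer: 7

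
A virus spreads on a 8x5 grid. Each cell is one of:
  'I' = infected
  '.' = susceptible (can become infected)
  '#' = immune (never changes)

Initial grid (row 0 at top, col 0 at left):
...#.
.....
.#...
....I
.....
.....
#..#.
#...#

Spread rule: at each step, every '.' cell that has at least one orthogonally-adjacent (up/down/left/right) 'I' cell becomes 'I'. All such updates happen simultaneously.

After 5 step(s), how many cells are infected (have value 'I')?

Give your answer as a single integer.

Step 0 (initial): 1 infected
Step 1: +3 new -> 4 infected
Step 2: +5 new -> 9 infected
Step 3: +7 new -> 16 infected
Step 4: +4 new -> 20 infected
Step 5: +6 new -> 26 infected

Answer: 26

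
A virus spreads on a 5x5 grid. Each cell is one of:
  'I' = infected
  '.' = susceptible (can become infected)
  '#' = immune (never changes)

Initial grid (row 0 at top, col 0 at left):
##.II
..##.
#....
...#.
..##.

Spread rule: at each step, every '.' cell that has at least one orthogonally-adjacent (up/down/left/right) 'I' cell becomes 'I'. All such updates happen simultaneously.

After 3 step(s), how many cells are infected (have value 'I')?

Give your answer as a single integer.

Step 0 (initial): 2 infected
Step 1: +2 new -> 4 infected
Step 2: +1 new -> 5 infected
Step 3: +2 new -> 7 infected

Answer: 7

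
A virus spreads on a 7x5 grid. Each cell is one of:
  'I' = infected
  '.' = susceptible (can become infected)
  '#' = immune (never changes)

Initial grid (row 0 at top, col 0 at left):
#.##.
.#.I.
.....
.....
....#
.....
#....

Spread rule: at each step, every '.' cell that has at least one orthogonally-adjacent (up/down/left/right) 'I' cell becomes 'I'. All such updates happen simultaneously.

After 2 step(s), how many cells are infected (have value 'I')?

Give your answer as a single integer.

Step 0 (initial): 1 infected
Step 1: +3 new -> 4 infected
Step 2: +4 new -> 8 infected

Answer: 8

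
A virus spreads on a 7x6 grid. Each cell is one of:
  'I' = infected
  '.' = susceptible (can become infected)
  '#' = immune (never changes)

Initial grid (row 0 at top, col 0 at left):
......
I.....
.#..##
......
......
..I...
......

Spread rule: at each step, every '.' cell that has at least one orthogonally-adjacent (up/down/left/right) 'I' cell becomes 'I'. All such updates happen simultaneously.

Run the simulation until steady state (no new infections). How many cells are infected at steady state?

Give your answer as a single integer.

Answer: 39

Derivation:
Step 0 (initial): 2 infected
Step 1: +7 new -> 9 infected
Step 2: +10 new -> 19 infected
Step 3: +10 new -> 29 infected
Step 4: +6 new -> 35 infected
Step 5: +3 new -> 38 infected
Step 6: +1 new -> 39 infected
Step 7: +0 new -> 39 infected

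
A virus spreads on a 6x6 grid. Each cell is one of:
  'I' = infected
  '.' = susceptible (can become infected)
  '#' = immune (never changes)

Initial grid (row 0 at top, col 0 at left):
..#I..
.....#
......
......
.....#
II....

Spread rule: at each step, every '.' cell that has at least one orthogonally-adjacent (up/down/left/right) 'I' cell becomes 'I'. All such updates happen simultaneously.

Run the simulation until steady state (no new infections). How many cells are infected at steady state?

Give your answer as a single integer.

Step 0 (initial): 3 infected
Step 1: +5 new -> 8 infected
Step 2: +8 new -> 16 infected
Step 3: +9 new -> 25 infected
Step 4: +6 new -> 31 infected
Step 5: +2 new -> 33 infected
Step 6: +0 new -> 33 infected

Answer: 33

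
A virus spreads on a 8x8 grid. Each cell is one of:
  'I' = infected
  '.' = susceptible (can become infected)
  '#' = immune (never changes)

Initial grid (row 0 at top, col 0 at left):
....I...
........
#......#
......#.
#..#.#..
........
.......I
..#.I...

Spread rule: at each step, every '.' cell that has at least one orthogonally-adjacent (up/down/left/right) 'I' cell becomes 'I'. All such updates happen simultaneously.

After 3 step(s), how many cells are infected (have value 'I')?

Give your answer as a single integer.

Step 0 (initial): 3 infected
Step 1: +9 new -> 12 infected
Step 2: +11 new -> 23 infected
Step 3: +13 new -> 36 infected

Answer: 36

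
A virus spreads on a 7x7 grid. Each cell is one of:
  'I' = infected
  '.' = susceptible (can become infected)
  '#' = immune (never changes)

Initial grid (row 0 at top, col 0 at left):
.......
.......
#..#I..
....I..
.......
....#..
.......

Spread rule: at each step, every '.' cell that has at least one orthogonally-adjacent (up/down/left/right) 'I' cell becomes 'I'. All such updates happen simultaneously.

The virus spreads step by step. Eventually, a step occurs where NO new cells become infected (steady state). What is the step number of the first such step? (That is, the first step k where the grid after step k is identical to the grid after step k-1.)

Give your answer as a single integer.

Answer: 8

Derivation:
Step 0 (initial): 2 infected
Step 1: +5 new -> 7 infected
Step 2: +8 new -> 15 infected
Step 3: +10 new -> 25 infected
Step 4: +10 new -> 35 infected
Step 5: +7 new -> 42 infected
Step 6: +3 new -> 45 infected
Step 7: +1 new -> 46 infected
Step 8: +0 new -> 46 infected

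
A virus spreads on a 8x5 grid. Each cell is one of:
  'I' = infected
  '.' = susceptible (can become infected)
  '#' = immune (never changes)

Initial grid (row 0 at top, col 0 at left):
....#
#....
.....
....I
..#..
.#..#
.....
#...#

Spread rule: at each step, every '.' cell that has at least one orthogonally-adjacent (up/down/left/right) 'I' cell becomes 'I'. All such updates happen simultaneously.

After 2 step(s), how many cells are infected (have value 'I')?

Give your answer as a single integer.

Step 0 (initial): 1 infected
Step 1: +3 new -> 4 infected
Step 2: +4 new -> 8 infected

Answer: 8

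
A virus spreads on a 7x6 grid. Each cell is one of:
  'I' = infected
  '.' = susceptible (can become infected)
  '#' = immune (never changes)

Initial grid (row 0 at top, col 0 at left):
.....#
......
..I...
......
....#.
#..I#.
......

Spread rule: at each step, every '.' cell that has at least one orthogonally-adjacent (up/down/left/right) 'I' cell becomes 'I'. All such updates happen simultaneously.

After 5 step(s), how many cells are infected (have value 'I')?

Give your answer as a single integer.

Step 0 (initial): 2 infected
Step 1: +7 new -> 9 infected
Step 2: +11 new -> 20 infected
Step 3: +10 new -> 30 infected
Step 4: +7 new -> 37 infected
Step 5: +1 new -> 38 infected

Answer: 38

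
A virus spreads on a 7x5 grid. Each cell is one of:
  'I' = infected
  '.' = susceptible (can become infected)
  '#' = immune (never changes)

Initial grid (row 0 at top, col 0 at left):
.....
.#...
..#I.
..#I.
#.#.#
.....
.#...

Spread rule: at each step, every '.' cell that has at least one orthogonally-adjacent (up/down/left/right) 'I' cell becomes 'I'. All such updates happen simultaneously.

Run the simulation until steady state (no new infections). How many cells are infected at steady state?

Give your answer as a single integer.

Step 0 (initial): 2 infected
Step 1: +4 new -> 6 infected
Step 2: +4 new -> 10 infected
Step 3: +5 new -> 15 infected
Step 4: +4 new -> 19 infected
Step 5: +3 new -> 22 infected
Step 6: +3 new -> 25 infected
Step 7: +3 new -> 28 infected
Step 8: +0 new -> 28 infected

Answer: 28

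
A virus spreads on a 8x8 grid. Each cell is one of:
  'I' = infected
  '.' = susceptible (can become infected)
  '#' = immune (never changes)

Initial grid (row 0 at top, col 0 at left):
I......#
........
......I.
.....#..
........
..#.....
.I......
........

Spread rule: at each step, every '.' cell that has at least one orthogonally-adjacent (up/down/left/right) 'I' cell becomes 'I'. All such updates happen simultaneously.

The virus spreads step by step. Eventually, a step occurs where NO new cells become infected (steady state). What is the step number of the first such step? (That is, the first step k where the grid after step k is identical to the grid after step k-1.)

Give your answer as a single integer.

Answer: 7

Derivation:
Step 0 (initial): 3 infected
Step 1: +10 new -> 13 infected
Step 2: +14 new -> 27 infected
Step 3: +17 new -> 44 infected
Step 4: +13 new -> 57 infected
Step 5: +3 new -> 60 infected
Step 6: +1 new -> 61 infected
Step 7: +0 new -> 61 infected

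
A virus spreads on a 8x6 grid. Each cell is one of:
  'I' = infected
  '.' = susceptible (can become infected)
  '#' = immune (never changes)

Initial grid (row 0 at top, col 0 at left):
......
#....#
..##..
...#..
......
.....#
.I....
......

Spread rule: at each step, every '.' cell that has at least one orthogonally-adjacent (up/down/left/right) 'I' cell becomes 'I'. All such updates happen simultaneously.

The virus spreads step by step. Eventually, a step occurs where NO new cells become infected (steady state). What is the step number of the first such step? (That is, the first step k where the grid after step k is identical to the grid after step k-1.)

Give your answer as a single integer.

Answer: 11

Derivation:
Step 0 (initial): 1 infected
Step 1: +4 new -> 5 infected
Step 2: +6 new -> 11 infected
Step 3: +6 new -> 17 infected
Step 4: +7 new -> 24 infected
Step 5: +4 new -> 28 infected
Step 6: +4 new -> 32 infected
Step 7: +5 new -> 37 infected
Step 8: +3 new -> 40 infected
Step 9: +1 new -> 41 infected
Step 10: +1 new -> 42 infected
Step 11: +0 new -> 42 infected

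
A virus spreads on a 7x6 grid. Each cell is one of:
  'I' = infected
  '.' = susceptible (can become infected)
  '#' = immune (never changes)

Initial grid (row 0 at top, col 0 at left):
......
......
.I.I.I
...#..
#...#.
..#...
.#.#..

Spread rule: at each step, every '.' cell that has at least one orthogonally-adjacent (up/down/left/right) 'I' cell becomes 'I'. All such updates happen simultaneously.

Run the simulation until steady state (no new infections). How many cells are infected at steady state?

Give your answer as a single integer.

Answer: 35

Derivation:
Step 0 (initial): 3 infected
Step 1: +8 new -> 11 infected
Step 2: +11 new -> 22 infected
Step 3: +6 new -> 28 infected
Step 4: +4 new -> 32 infected
Step 5: +3 new -> 35 infected
Step 6: +0 new -> 35 infected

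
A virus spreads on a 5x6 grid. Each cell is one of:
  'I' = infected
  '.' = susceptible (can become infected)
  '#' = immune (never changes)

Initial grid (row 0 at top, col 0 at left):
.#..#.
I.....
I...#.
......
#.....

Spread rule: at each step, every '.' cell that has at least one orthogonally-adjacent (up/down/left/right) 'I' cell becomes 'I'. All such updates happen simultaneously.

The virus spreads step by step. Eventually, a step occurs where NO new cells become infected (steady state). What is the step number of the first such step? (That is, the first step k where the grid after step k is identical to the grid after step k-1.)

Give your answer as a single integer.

Answer: 8

Derivation:
Step 0 (initial): 2 infected
Step 1: +4 new -> 6 infected
Step 2: +3 new -> 9 infected
Step 3: +5 new -> 14 infected
Step 4: +4 new -> 18 infected
Step 5: +3 new -> 21 infected
Step 6: +4 new -> 25 infected
Step 7: +1 new -> 26 infected
Step 8: +0 new -> 26 infected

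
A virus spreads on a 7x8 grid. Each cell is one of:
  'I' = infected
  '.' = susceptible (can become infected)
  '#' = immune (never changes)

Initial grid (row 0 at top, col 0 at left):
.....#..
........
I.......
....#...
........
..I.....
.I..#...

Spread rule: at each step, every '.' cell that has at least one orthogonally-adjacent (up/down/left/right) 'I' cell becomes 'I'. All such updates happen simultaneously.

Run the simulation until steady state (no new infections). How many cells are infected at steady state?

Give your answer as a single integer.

Step 0 (initial): 3 infected
Step 1: +8 new -> 11 infected
Step 2: +11 new -> 22 infected
Step 3: +6 new -> 28 infected
Step 4: +6 new -> 34 infected
Step 5: +7 new -> 41 infected
Step 6: +6 new -> 47 infected
Step 7: +3 new -> 50 infected
Step 8: +2 new -> 52 infected
Step 9: +1 new -> 53 infected
Step 10: +0 new -> 53 infected

Answer: 53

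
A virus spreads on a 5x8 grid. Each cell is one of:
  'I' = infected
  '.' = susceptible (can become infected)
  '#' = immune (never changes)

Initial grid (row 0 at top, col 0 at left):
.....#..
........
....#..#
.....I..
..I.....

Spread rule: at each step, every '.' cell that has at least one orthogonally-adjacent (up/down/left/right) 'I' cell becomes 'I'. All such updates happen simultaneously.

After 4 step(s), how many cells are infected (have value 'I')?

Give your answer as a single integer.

Answer: 32

Derivation:
Step 0 (initial): 2 infected
Step 1: +7 new -> 9 infected
Step 2: +9 new -> 18 infected
Step 3: +7 new -> 25 infected
Step 4: +7 new -> 32 infected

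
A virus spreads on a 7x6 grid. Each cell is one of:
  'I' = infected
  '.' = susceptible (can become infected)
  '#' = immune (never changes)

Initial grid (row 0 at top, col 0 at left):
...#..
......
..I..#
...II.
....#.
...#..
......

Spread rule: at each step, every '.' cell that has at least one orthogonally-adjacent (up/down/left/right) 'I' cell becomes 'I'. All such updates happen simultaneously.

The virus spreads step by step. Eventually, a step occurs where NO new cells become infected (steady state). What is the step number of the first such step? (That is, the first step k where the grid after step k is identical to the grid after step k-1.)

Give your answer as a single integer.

Answer: 7

Derivation:
Step 0 (initial): 3 infected
Step 1: +7 new -> 10 infected
Step 2: +8 new -> 18 infected
Step 3: +8 new -> 26 infected
Step 4: +7 new -> 33 infected
Step 5: +4 new -> 37 infected
Step 6: +1 new -> 38 infected
Step 7: +0 new -> 38 infected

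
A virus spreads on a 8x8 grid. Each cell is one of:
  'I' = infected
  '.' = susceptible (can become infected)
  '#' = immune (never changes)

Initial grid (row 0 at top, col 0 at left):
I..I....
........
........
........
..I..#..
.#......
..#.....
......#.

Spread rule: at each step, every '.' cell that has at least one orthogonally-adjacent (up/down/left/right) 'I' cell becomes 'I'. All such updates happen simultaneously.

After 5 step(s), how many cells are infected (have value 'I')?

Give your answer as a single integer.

Step 0 (initial): 3 infected
Step 1: +9 new -> 12 infected
Step 2: +12 new -> 24 infected
Step 3: +9 new -> 33 infected
Step 4: +8 new -> 41 infected
Step 5: +9 new -> 50 infected

Answer: 50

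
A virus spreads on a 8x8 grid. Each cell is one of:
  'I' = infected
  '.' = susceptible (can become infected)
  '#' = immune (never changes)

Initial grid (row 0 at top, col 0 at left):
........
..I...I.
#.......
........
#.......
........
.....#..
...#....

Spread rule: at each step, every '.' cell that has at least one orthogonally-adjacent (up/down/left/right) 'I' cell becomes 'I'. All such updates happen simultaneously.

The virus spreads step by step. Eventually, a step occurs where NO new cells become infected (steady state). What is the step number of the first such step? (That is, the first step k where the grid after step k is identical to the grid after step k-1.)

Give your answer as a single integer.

Step 0 (initial): 2 infected
Step 1: +8 new -> 10 infected
Step 2: +12 new -> 22 infected
Step 3: +9 new -> 31 infected
Step 4: +8 new -> 39 infected
Step 5: +7 new -> 46 infected
Step 6: +7 new -> 53 infected
Step 7: +5 new -> 58 infected
Step 8: +2 new -> 60 infected
Step 9: +0 new -> 60 infected

Answer: 9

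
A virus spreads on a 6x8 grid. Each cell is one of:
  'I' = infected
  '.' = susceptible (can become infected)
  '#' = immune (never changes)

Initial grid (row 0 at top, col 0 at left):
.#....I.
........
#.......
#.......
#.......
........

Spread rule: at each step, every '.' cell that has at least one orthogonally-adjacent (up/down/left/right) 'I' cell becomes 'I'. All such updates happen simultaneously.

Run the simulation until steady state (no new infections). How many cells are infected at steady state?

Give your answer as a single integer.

Answer: 44

Derivation:
Step 0 (initial): 1 infected
Step 1: +3 new -> 4 infected
Step 2: +4 new -> 8 infected
Step 3: +5 new -> 13 infected
Step 4: +6 new -> 19 infected
Step 5: +6 new -> 25 infected
Step 6: +6 new -> 31 infected
Step 7: +5 new -> 36 infected
Step 8: +4 new -> 40 infected
Step 9: +2 new -> 42 infected
Step 10: +1 new -> 43 infected
Step 11: +1 new -> 44 infected
Step 12: +0 new -> 44 infected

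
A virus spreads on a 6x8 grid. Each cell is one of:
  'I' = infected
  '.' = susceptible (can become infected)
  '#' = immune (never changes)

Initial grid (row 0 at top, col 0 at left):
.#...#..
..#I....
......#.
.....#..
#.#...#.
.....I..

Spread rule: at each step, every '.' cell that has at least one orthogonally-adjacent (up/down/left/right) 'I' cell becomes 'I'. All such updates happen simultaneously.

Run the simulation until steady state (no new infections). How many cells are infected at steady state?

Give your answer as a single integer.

Answer: 40

Derivation:
Step 0 (initial): 2 infected
Step 1: +6 new -> 8 infected
Step 2: +9 new -> 17 infected
Step 3: +8 new -> 25 infected
Step 4: +7 new -> 32 infected
Step 5: +7 new -> 39 infected
Step 6: +1 new -> 40 infected
Step 7: +0 new -> 40 infected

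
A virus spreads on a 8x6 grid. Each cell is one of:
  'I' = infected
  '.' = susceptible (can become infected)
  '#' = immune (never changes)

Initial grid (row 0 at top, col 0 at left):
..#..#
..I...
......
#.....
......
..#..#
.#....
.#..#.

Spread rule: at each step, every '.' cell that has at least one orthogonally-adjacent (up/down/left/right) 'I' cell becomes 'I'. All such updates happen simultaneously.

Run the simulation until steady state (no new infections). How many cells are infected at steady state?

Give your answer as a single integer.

Step 0 (initial): 1 infected
Step 1: +3 new -> 4 infected
Step 2: +7 new -> 11 infected
Step 3: +8 new -> 19 infected
Step 4: +4 new -> 23 infected
Step 5: +5 new -> 28 infected
Step 6: +4 new -> 32 infected
Step 7: +4 new -> 36 infected
Step 8: +3 new -> 39 infected
Step 9: +1 new -> 40 infected
Step 10: +0 new -> 40 infected

Answer: 40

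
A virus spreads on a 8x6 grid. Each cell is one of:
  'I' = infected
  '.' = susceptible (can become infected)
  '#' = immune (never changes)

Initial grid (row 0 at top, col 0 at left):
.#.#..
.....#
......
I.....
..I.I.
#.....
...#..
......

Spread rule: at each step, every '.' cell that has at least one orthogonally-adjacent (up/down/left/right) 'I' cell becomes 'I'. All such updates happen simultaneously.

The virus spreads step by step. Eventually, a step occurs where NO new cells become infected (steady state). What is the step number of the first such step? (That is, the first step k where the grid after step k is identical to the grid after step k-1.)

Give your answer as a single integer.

Answer: 6

Derivation:
Step 0 (initial): 3 infected
Step 1: +10 new -> 13 infected
Step 2: +11 new -> 24 infected
Step 3: +10 new -> 34 infected
Step 4: +7 new -> 41 infected
Step 5: +2 new -> 43 infected
Step 6: +0 new -> 43 infected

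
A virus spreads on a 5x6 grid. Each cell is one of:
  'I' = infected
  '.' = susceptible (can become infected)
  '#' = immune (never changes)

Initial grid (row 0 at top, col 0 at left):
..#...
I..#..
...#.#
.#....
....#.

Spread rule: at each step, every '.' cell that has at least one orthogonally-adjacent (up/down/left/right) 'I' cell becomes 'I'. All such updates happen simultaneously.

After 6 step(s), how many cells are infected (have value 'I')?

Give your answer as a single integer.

Answer: 16

Derivation:
Step 0 (initial): 1 infected
Step 1: +3 new -> 4 infected
Step 2: +4 new -> 8 infected
Step 3: +2 new -> 10 infected
Step 4: +2 new -> 12 infected
Step 5: +2 new -> 14 infected
Step 6: +2 new -> 16 infected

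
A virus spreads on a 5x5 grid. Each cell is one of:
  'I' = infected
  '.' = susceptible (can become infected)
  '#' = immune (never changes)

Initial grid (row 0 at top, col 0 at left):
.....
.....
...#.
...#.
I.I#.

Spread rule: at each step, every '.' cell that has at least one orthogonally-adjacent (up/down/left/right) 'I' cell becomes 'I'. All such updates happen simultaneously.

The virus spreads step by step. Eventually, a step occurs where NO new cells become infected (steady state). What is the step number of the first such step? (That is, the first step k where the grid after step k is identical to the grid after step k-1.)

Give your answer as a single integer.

Answer: 9

Derivation:
Step 0 (initial): 2 infected
Step 1: +3 new -> 5 infected
Step 2: +3 new -> 8 infected
Step 3: +3 new -> 11 infected
Step 4: +4 new -> 15 infected
Step 5: +3 new -> 18 infected
Step 6: +2 new -> 20 infected
Step 7: +1 new -> 21 infected
Step 8: +1 new -> 22 infected
Step 9: +0 new -> 22 infected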